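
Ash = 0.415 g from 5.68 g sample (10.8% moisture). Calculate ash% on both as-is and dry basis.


As-is ash = 7.31%
Dry-basis ash = 8.19%


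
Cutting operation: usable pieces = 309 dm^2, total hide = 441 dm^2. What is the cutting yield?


70.1%

Yield = usable / total x 100
Yield = 309 / 441 x 100 = 70.1%


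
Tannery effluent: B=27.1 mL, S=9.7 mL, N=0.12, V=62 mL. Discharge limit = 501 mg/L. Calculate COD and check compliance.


COD = (27.1 - 9.7) x 0.12 x 8000 / 62 = 269.4 mg/L
Limit: 501 mg/L
Compliant: Yes


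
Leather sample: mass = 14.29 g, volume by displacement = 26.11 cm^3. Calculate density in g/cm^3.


0.547 g/cm^3


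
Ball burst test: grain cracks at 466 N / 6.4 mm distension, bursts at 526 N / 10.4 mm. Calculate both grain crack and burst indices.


Crack index = 466 / 6.4 = 72.8 N/mm
Burst index = 526 / 10.4 = 50.6 N/mm


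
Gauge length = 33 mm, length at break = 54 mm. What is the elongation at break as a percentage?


63.6%

Extension = 54 - 33 = 21 mm
Elongation = 21 / 33 x 100 = 63.6%


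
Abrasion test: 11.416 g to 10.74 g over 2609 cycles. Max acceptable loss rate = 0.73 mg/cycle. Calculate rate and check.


Loss = 11.416 - 10.74 = 0.676 g
Rate = 0.676 g / 2609 cycles x 1000 = 0.259 mg/cycle
Max = 0.73 mg/cycle
Passes: Yes


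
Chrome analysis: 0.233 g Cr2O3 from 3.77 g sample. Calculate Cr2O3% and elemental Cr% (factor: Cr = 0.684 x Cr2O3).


Cr2O3 = 6.18%
Cr = 4.23%


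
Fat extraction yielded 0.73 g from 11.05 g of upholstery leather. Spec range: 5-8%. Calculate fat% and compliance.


Fat content = 6.6%
Compliant: Yes

Fat% = 0.73 / 11.05 x 100 = 6.6%
Spec range: 5-8%
Compliant: Yes


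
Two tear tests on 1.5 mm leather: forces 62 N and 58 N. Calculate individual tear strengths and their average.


Tear 1 = 62 / 1.5 = 41.3 N/mm
Tear 2 = 58 / 1.5 = 38.7 N/mm
Average = (41.3 + 38.7) / 2 = 40.0 N/mm


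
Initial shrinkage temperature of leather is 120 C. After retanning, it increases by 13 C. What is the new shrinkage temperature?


133 C


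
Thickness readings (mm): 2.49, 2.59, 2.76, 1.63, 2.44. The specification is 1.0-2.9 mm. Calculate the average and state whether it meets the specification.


Sum = 11.91
Average = 11.91 / 5 = 2.38 mm
Specification range: 1.0 to 2.9 mm
Within spec: Yes


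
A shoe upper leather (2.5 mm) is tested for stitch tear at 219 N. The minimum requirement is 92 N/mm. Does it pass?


STS = 87.6 N/mm
Passes: No

STS = 219 / 2.5 = 87.6 N/mm
Minimum required: 92 N/mm
Passes: No


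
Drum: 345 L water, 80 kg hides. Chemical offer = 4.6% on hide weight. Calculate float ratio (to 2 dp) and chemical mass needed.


Float ratio = 345 / 80 = 4.31
Chemical = 80 x 4.6 / 100 = 3.68 kg


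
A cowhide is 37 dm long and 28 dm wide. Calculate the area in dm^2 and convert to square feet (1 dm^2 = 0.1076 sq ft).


1036 dm^2
111.47 sq ft

Area = 37 x 28 = 1036 dm^2
Conversion: 1036 x 0.1076 = 111.47 sq ft


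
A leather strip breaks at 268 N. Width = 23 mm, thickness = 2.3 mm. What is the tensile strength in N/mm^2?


Cross-sectional area = 23 x 2.3 = 52.9 mm^2
Tensile strength = 268 / 52.9 = 5.07 N/mm^2


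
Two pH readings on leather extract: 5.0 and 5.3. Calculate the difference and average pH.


Difference = |5.0 - 5.3| = 0.3
Average = (5.0 + 5.3) / 2 = 5.15


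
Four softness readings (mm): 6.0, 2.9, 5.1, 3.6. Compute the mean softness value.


4.40 mm


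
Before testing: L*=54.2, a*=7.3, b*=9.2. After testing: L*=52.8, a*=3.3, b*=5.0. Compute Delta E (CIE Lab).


Delta E = 5.97


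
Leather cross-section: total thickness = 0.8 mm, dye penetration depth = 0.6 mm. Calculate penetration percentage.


75.0%

Penetration% = 0.6 / 0.8 x 100
Penetration = 75.0%


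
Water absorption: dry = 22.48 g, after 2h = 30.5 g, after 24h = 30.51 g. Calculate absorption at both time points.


2h absorption = 35.7%
24h absorption = 35.7%

WA (2h) = (30.5 - 22.48) / 22.48 x 100 = 35.7%
WA (24h) = (30.51 - 22.48) / 22.48 x 100 = 35.7%


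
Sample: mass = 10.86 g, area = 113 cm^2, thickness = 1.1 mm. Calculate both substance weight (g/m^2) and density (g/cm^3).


Substance weight = 961.1 g/m^2
Density = 0.874 g/cm^3


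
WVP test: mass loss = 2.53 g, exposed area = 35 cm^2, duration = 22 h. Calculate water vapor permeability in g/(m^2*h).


WVP = mass_loss / (area x time) x 10000
WVP = 2.53 / (35 x 22) x 10000
WVP = 2.53 / 770 x 10000 = 32.86 g/(m^2*h)


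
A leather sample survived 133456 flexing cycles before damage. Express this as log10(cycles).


5.13


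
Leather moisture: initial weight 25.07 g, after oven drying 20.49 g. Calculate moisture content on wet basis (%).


18.3%

Moisture = 25.07 - 20.49 = 4.58 g
MC = 4.58 / 25.07 x 100 = 18.3%


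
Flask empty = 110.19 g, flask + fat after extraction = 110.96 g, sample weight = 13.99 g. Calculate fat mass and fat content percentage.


Fat mass = 110.96 - 110.19 = 0.77 g
Fat% = 0.77 / 13.99 x 100 = 5.5%


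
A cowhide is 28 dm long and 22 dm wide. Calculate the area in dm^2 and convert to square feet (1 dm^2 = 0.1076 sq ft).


616 dm^2
66.28 sq ft


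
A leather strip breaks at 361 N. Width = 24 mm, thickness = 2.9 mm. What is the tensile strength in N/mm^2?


Cross-sectional area = 24 x 2.9 = 69.6 mm^2
Tensile strength = 361 / 69.6 = 5.19 N/mm^2


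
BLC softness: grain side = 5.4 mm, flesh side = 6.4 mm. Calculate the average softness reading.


Average = (5.4 + 6.4) / 2
Average = 5.90 mm


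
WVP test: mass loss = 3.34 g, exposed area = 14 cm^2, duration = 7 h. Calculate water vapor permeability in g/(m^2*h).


340.82 g/(m^2*h)


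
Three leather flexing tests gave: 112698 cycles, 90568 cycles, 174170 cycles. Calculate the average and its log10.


Average = 125812 cycles
log10 = 5.10

Average = (112698 + 90568 + 174170) / 3 = 125812 cycles
log10(125812) = 5.10


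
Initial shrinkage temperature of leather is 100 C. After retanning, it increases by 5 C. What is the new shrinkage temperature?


105 C


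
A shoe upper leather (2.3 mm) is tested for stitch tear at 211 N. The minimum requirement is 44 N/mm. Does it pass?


STS = 211 / 2.3 = 91.7 N/mm
Minimum required: 44 N/mm
Passes: Yes


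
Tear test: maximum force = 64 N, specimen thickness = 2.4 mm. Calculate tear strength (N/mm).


Tear strength = force / thickness
Tear = 64 / 2.4 = 26.7 N/mm


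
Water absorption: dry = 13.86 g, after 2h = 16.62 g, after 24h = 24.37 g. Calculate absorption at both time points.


WA (2h) = (16.62 - 13.86) / 13.86 x 100 = 19.9%
WA (24h) = (24.37 - 13.86) / 13.86 x 100 = 75.8%


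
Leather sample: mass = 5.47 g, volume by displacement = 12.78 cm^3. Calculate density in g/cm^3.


0.428 g/cm^3


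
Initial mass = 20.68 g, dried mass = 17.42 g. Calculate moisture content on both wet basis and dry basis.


Moisture lost = 20.68 - 17.42 = 3.26 g
Wet basis MC = 3.26 / 20.68 x 100 = 15.8%
Dry basis MC = 3.26 / 17.42 x 100 = 18.7%


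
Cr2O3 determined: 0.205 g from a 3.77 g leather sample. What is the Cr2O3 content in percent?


5.44%


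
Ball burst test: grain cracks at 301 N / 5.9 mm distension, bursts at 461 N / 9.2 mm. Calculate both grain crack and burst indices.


Crack index = 301 / 5.9 = 51.0 N/mm
Burst index = 461 / 9.2 = 50.1 N/mm


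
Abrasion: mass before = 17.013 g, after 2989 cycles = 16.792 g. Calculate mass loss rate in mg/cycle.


Mass loss = 17.013 - 16.792 = 0.221 g
Rate = 0.221 / 2989 x 1000 = 0.074 mg/cycle


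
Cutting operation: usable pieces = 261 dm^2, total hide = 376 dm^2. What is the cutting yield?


69.4%


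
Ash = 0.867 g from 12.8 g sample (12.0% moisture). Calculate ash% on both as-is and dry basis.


As-is ash% = 0.867 / 12.8 x 100 = 6.77%
Dry mass = 12.8 x (100 - 12.0) / 100 = 11.264 g
Dry-basis ash% = 0.867 / 11.264 x 100 = 7.70%


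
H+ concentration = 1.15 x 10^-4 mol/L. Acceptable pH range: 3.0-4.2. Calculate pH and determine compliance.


pH = -log10(1.15 x 10^-4) = 3.94
Range: 3.0 to 4.2
Compliant: Yes


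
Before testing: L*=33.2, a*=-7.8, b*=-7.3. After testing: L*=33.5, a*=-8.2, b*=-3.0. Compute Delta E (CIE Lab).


Delta E = 4.33

dL = 33.5 - 33.2 = 0.3
da = -8.2 - (-7.8) = -0.4
db = -3.0 - (-7.3) = 4.3
dE = sqrt((0.3)^2 + (-0.4)^2 + (4.3)^2) = 4.33


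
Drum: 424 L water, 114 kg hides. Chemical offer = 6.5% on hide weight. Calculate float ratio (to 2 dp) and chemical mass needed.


Float ratio = 3.72
Chemical needed = 7.41 kg

Float ratio = 424 / 114 = 3.72
Chemical = 114 x 6.5 / 100 = 7.41 kg


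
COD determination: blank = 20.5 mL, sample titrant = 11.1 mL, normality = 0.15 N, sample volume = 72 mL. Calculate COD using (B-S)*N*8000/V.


156.7 mg/L


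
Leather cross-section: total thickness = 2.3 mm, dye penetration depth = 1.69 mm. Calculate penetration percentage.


73.5%

Penetration% = 1.69 / 2.3 x 100
Penetration = 73.5%


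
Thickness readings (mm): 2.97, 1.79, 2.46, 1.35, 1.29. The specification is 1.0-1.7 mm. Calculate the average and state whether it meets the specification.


Average = 1.97 mm
Within specification: No

Sum = 9.86
Average = 9.86 / 5 = 1.97 mm
Specification range: 1.0 to 1.7 mm
Within spec: No


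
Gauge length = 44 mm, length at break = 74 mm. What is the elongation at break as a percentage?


68.2%


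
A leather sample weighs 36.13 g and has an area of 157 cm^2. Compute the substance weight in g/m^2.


Substance weight = mass / area x 10000
SW = 36.13 / 157 x 10000
SW = 2301.3 g/m^2


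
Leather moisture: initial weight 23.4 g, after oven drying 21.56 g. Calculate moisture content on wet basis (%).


7.9%

Moisture = 23.4 - 21.56 = 1.84 g
MC = 1.84 / 23.4 x 100 = 7.9%


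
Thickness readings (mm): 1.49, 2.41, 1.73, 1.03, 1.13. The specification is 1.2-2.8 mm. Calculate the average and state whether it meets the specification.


Sum = 7.79
Average = 7.79 / 5 = 1.56 mm
Specification range: 1.2 to 2.8 mm
Within spec: Yes


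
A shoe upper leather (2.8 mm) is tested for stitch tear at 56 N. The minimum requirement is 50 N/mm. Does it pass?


STS = 20.0 N/mm
Passes: No

STS = 56 / 2.8 = 20.0 N/mm
Minimum required: 50 N/mm
Passes: No


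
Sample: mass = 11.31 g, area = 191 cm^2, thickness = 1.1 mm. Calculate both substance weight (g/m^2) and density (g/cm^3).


Substance weight = 592.1 g/m^2
Density = 0.538 g/cm^3

SW = 11.31 / 191 x 10000 = 592.1 g/m^2
Volume = 191 x 1.1 / 10 = 21.01 cm^3
Density = 11.31 / 21.01 = 0.538 g/cm^3


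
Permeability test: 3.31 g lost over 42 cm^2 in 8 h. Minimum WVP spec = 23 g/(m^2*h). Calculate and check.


WVP = 3.31 / (42 x 8) x 10000 = 98.51 g/(m^2*h)
Minimum: 23 g/(m^2*h)
Meets spec: Yes


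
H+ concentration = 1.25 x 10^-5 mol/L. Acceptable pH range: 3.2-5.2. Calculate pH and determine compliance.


pH = 4.90
Compliant: Yes


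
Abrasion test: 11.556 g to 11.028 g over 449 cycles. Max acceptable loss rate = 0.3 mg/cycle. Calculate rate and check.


Loss = 11.556 - 11.028 = 0.528 g
Rate = 0.528 g / 449 cycles x 1000 = 1.176 mg/cycle
Max = 0.3 mg/cycle
Passes: No


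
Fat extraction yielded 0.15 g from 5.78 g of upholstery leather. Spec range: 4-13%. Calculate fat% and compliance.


Fat% = 0.15 / 5.78 x 100 = 2.6%
Spec range: 4-13%
Compliant: No


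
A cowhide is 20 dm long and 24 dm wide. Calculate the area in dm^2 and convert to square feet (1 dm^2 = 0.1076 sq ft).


Area = 20 x 24 = 480 dm^2
Conversion: 480 x 0.1076 = 51.65 sq ft


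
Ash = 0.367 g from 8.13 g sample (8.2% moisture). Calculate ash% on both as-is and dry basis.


As-is ash% = 0.367 / 8.13 x 100 = 4.51%
Dry mass = 8.13 x (100 - 8.2) / 100 = 7.46334 g
Dry-basis ash% = 0.367 / 7.46334 x 100 = 4.92%


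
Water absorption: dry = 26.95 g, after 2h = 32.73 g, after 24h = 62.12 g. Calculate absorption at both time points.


2h absorption = 21.4%
24h absorption = 130.5%

WA (2h) = (32.73 - 26.95) / 26.95 x 100 = 21.4%
WA (24h) = (62.12 - 26.95) / 26.95 x 100 = 130.5%


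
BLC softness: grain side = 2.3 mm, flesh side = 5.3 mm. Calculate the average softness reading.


3.80 mm

Average = (2.3 + 5.3) / 2
Average = 3.80 mm


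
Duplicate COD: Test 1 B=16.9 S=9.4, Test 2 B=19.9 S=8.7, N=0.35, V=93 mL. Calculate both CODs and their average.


COD1 = 225.8 mg/L
COD2 = 337.2 mg/L
Average = 281.5 mg/L


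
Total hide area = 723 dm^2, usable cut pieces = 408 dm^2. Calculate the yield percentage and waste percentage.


Yield = 408 / 723 x 100 = 56.4%
Waste = 723 - 408 = 315 dm^2
Waste% = 100 - 56.4 = 43.6%


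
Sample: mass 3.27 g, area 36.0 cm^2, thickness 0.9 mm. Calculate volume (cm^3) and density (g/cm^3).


Volume = 3.240 cm^3
Density = 1.009 g/cm^3


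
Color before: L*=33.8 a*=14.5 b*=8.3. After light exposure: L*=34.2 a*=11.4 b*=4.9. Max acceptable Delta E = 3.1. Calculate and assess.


dL = 0.4, da = -3.1, db = -3.4
dE = sqrt((0.4)^2 + (-3.1)^2 + (-3.4)^2) = 4.62
Max = 3.1
Passes: No


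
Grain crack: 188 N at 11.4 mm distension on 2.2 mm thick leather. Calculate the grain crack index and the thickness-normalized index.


Crack index = 188 / 11.4 = 16.5 N/mm
Normalized = 16.5 / 2.2 = 7.5 N/mm per mm


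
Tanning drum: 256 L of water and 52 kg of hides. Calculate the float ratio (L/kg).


4.9


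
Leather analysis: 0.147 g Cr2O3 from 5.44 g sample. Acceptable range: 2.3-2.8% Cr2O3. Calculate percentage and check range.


Cr2O3 = 2.70%
Within range: Yes

Cr2O3% = 0.147 / 5.44 x 100 = 2.70%
Acceptable range: 2.3 to 2.8%
Within range: Yes


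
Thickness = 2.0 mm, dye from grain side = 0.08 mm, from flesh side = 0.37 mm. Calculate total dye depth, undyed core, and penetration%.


Total dyed = 0.08 + 0.37 = 0.45 mm
Undyed core = 2.0 - 0.45 = 1.55 mm
Penetration = 0.45 / 2.0 x 100 = 22.5%


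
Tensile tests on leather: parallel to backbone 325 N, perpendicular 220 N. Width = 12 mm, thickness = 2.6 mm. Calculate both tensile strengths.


Parallel = 10.42 N/mm^2
Perpendicular = 7.05 N/mm^2


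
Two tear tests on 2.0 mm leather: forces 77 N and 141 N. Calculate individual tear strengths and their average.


Tear 1 = 38.5 N/mm
Tear 2 = 70.5 N/mm
Average = 54.5 N/mm


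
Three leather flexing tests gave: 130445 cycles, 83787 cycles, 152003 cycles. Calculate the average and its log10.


Average = (130445 + 83787 + 152003) / 3 = 122078 cycles
log10(122078) = 5.09


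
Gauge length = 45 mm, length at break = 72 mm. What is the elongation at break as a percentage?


60.0%


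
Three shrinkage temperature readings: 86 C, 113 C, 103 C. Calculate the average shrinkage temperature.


Average = (86 + 113 + 103) / 3
Average = 302 / 3 = 100.7 C


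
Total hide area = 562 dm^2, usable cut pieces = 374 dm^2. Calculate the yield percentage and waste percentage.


Yield = 374 / 562 x 100 = 66.5%
Waste = 562 - 374 = 188 dm^2
Waste% = 100 - 66.5 = 33.5%


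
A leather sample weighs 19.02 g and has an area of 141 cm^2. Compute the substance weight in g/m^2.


1348.9 g/m^2


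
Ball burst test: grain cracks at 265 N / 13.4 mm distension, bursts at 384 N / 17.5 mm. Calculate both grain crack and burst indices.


Crack index = 265 / 13.4 = 19.8 N/mm
Burst index = 384 / 17.5 = 21.9 N/mm


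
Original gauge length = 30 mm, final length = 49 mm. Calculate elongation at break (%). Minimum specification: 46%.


Extension = 49 - 30 = 19 mm
Elongation = 19 / 30 x 100 = 63.3%
Minimum required: 46%
Meets specification: Yes


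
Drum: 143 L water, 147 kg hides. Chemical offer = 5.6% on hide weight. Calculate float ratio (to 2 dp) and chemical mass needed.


Float ratio = 0.97
Chemical needed = 8.232 kg

Float ratio = 143 / 147 = 0.97
Chemical = 147 x 5.6 / 100 = 8.232 kg


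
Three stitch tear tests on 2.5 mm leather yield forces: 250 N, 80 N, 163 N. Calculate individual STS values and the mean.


STS1 = 250 / 2.5 = 100.0 N/mm
STS2 = 80 / 2.5 = 32.0 N/mm
STS3 = 163 / 2.5 = 65.2 N/mm
Mean = (100.0 + 32.0 + 65.2) / 3 = 65.7 N/mm


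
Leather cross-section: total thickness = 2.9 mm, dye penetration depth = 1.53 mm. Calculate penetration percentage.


52.8%

Penetration% = 1.53 / 2.9 x 100
Penetration = 52.8%


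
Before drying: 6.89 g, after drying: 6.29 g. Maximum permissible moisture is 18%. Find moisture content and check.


Moisture content = 8.7%
Acceptable: Yes


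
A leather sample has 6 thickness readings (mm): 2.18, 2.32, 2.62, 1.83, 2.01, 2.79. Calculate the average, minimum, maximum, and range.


Average = 2.29 mm
Min = 1.83 mm
Max = 2.79 mm
Range = 0.96 mm


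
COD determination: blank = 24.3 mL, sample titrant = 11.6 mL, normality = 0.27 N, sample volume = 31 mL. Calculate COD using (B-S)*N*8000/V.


COD = (24.3 - 11.6) x 0.27 x 8000 / 31
COD = 12.7 x 0.27 x 8000 / 31
COD = 884.9 mg/L


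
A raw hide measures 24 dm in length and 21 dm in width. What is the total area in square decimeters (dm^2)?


Area = length x width
Area = 24 x 21 = 504 dm^2


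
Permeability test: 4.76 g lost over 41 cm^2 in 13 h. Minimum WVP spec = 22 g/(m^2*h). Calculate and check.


WVP = 89.31 g/(m^2*h)
Meets specification: Yes


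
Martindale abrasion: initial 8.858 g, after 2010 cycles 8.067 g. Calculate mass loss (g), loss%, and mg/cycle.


Loss = 8.858 - 8.067 = 0.791 g
Loss% = 0.791 / 8.858 x 100 = 8.93%
Rate = 0.791 / 2010 x 1000 = 0.394 mg/cycle


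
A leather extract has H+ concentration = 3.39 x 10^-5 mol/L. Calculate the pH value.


pH = -log10[H+]
pH = -log10(3.39 x 10^-5) = 4.47


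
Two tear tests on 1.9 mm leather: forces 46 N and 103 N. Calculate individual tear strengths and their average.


Tear 1 = 46 / 1.9 = 24.2 N/mm
Tear 2 = 103 / 1.9 = 54.2 N/mm
Average = (24.2 + 54.2) / 2 = 39.2 N/mm


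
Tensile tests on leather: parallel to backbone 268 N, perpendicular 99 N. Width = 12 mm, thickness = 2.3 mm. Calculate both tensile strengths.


Parallel = 9.71 N/mm^2
Perpendicular = 3.59 N/mm^2

Area = 12 x 2.3 = 27.6 mm^2
TS (parallel) = 268 / 27.6 = 9.71 N/mm^2
TS (perpendicular) = 99 / 27.6 = 3.59 N/mm^2


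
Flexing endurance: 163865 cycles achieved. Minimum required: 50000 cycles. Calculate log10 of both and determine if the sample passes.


log10(163865) = 5.21
log10(50000) = 4.70
Passes: Yes


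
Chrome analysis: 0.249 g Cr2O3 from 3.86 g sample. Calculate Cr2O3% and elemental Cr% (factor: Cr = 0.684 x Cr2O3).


Cr2O3% = 0.249 / 3.86 x 100 = 6.45%
Cr% = 6.45 x 0.684 = 4.41%


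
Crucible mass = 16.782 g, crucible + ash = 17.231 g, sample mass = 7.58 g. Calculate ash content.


Ash mass = 17.231 - 16.782 = 0.449 g
Ash% = 0.449 / 7.58 x 100 = 5.92%


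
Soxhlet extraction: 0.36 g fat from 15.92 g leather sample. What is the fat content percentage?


Fat content = 0.36 / 15.92 x 100
Fat = 2.3%


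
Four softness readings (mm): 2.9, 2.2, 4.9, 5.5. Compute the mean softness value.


3.88 mm


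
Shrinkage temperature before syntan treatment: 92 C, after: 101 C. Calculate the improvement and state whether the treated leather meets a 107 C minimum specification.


Improvement = 9 C
Meets 107 C spec: No

Improvement = 101 - 92 = 9 C
Spec check: 101 C >= 107 C? No


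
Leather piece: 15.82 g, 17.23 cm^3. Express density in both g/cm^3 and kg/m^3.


Density = 15.82 / 17.23 = 0.918 g/cm^3
Convert: 0.918 x 1000 = 918 kg/m^3


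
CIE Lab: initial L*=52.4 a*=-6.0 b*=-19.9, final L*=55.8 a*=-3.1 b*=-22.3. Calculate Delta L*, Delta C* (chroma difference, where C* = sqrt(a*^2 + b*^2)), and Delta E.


Delta L* = 3.4
Delta C* = 1.73
Delta E = 5.07


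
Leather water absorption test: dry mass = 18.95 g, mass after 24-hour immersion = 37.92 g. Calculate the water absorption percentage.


100.1%

Water absorbed = 37.92 - 18.95 = 18.97 g
WA% = 18.97 / 18.95 x 100 = 100.1%


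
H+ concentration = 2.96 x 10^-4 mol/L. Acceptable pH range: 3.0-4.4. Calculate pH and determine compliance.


pH = 3.53
Compliant: Yes

pH = -log10(2.96 x 10^-4) = 3.53
Range: 3.0 to 4.4
Compliant: Yes


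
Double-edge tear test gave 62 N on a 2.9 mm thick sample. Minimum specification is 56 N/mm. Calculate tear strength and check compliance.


Tear strength = 21.4 N/mm
Compliant: No

Tear strength = 62 / 2.9 = 21.4 N/mm
Required minimum = 56 N/mm
Compliant: No


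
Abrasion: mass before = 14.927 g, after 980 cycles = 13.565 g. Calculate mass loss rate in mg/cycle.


Mass loss = 14.927 - 13.565 = 1.362 g
Rate = 1.362 / 980 x 1000 = 1.390 mg/cycle


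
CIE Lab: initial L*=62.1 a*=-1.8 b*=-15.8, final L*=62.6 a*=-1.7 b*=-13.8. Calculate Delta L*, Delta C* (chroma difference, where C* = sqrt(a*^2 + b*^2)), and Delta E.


Delta L* = 62.6 - 62.1 = 0.5
C1* = sqrt((-1.8)^2 + (-15.8)^2) = 15.902
C2* = sqrt((-1.7)^2 + (-13.8)^2) = 13.904
Delta C* = 13.904 - 15.902 = -2.00
Delta E = sqrt((0.5)^2 + (0.1)^2 + (2.0)^2) = 2.06


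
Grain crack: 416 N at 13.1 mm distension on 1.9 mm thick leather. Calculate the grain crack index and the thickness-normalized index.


Crack index = 416 / 13.1 = 31.8 N/mm
Normalized = 31.8 / 1.9 = 16.7 N/mm per mm


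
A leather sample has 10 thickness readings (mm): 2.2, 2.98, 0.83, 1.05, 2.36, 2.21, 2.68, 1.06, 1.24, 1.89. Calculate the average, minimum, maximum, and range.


Average = 1.85 mm
Min = 0.83 mm
Max = 2.98 mm
Range = 2.15 mm

Sum = 18.50
Average = 18.50 / 10 = 1.85 mm
Minimum = 0.83 mm
Maximum = 2.98 mm
Range = 2.98 - 0.83 = 2.15 mm


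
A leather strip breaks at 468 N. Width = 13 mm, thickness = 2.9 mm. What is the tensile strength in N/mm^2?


12.41 N/mm^2

Cross-sectional area = 13 x 2.9 = 37.7 mm^2
Tensile strength = 468 / 37.7 = 12.41 N/mm^2


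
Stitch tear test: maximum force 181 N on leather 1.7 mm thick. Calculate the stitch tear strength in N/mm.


Stitch tear strength = force / thickness
STS = 181 / 1.7 = 106.5 N/mm


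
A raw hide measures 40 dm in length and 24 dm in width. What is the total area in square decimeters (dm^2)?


Area = length x width
Area = 40 x 24 = 960 dm^2


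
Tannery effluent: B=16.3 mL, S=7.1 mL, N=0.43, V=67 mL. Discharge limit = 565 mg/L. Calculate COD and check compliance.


COD = (16.3 - 7.1) x 0.43 x 8000 / 67 = 472.4 mg/L
Limit: 565 mg/L
Compliant: Yes


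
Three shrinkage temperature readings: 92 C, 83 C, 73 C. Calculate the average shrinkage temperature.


Average = (92 + 83 + 73) / 3
Average = 248 / 3 = 82.7 C


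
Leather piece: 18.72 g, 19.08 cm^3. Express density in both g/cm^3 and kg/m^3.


Density = 18.72 / 19.08 = 0.981 g/cm^3
Convert: 0.981 x 1000 = 981 kg/m^3


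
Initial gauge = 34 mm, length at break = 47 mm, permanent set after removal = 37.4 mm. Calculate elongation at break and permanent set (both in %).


Elongation at break = (47 - 34) / 34 x 100 = 38.2%
Permanent set = (37.4 - 34) / 34 x 100 = 10.0%


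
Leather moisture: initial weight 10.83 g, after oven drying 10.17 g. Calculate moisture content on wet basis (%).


6.1%


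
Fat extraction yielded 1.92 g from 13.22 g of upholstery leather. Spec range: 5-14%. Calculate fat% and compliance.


Fat content = 14.5%
Compliant: No

Fat% = 1.92 / 13.22 x 100 = 14.5%
Spec range: 5-14%
Compliant: No


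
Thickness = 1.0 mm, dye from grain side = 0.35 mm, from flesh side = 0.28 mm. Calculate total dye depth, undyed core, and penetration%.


Total dyed = 0.63 mm
Undyed core = 0.37 mm
Penetration = 63.0%


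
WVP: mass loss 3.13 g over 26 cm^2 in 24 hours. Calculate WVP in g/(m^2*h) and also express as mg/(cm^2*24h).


WVP = 50.16 g/(m^2*h)
Daily rate = 120.38 mg/(cm^2*24h)

WVP = 3.13 / (26 x 24) x 10000 = 50.16 g/(m^2*h)
Mass loss in mg = 3.13 x 1000 = 3130 mg
Per cm^2 per 24h in mg: 3130 x 24 / (26 x 24) = 75120 / 624 = 120.38 mg/(cm^2*24h)


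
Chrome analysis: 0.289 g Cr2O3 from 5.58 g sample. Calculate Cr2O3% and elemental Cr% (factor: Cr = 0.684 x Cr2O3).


Cr2O3 = 5.18%
Cr = 3.54%


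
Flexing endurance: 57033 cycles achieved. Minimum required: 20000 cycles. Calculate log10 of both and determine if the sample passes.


Achieved: log10 = 4.76
Required: log10 = 4.30
Passes: Yes


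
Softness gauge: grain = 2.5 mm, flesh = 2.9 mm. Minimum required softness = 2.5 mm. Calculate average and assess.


Average = (2.5 + 2.9) / 2 = 2.70 mm
Minimum = 2.5 mm
Meets requirement: Yes


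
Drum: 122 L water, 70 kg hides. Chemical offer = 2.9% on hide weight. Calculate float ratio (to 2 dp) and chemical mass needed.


Float ratio = 1.74
Chemical needed = 2.03 kg


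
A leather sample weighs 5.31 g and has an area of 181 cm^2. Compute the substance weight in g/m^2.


293.4 g/m^2

Substance weight = mass / area x 10000
SW = 5.31 / 181 x 10000
SW = 293.4 g/m^2


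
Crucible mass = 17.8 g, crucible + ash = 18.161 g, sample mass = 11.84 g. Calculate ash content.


Ash mass = 0.361 g
Ash content = 3.05%

Ash mass = 18.161 - 17.8 = 0.361 g
Ash% = 0.361 / 11.84 x 100 = 3.05%


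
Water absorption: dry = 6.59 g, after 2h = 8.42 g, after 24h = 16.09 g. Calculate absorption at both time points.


2h absorption = 27.8%
24h absorption = 144.2%

WA (2h) = (8.42 - 6.59) / 6.59 x 100 = 27.8%
WA (24h) = (16.09 - 6.59) / 6.59 x 100 = 144.2%


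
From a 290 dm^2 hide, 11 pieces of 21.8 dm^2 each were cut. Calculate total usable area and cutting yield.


Total usable = 11 x 21.8 = 239.8 dm^2
Yield = 239.8 / 290 x 100 = 82.7%


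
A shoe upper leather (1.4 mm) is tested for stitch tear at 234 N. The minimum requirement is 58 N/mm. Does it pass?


STS = 234 / 1.4 = 167.1 N/mm
Minimum required: 58 N/mm
Passes: Yes


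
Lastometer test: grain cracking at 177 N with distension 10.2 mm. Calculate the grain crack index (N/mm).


Grain crack index = force / distension
Index = 177 / 10.2 = 17.4 N/mm


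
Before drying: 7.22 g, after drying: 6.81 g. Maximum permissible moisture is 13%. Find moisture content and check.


Moisture content = 5.7%
Acceptable: Yes


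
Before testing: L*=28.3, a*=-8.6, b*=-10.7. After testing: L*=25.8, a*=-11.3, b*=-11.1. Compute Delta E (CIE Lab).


Delta E = 3.70

dL = 25.8 - 28.3 = -2.5
da = -11.3 - (-8.6) = -2.7
db = -11.1 - (-10.7) = -0.4
dE = sqrt((-2.5)^2 + (-2.7)^2 + (-0.4)^2) = 3.70


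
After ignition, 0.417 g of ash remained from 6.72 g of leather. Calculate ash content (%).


Ash% = 0.417 / 6.72 x 100
Ash% = 6.21%


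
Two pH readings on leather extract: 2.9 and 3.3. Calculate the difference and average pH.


Difference = |2.9 - 3.3| = 0.4
Average = (2.9 + 3.3) / 2 = 3.10


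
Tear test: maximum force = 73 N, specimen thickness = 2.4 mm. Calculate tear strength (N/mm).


30.4 N/mm

Tear strength = force / thickness
Tear = 73 / 2.4 = 30.4 N/mm


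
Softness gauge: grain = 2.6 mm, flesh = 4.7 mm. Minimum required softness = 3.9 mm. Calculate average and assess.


Average softness = 3.65 mm
Meets requirement: No

Average = (2.6 + 4.7) / 2 = 3.65 mm
Minimum = 3.9 mm
Meets requirement: No


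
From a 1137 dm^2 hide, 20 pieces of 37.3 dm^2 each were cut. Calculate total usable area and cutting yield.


Total usable = 20 x 37.3 = 746.0 dm^2
Yield = 746.0 / 1137 x 100 = 65.6%


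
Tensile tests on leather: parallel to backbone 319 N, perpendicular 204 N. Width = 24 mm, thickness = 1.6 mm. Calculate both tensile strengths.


Parallel = 8.31 N/mm^2
Perpendicular = 5.31 N/mm^2

Area = 24 x 1.6 = 38.4 mm^2
TS (parallel) = 319 / 38.4 = 8.31 N/mm^2
TS (perpendicular) = 204 / 38.4 = 5.31 N/mm^2


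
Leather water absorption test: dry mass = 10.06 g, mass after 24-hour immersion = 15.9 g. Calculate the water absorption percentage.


Water absorbed = 15.9 - 10.06 = 5.84 g
WA% = 5.84 / 10.06 x 100 = 58.1%


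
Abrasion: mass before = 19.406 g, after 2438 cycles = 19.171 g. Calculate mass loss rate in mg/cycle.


0.096 mg/cycle


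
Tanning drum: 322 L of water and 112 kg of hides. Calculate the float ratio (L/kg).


2.9


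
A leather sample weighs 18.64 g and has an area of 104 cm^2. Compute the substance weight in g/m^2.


Substance weight = mass / area x 10000
SW = 18.64 / 104 x 10000
SW = 1792.3 g/m^2


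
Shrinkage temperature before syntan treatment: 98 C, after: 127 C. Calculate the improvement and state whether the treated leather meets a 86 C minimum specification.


Improvement = 127 - 98 = 29 C
Spec check: 127 C >= 86 C? Yes


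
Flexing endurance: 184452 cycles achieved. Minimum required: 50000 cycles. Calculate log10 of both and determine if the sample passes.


log10(184452) = 5.27
log10(50000) = 4.70
Passes: Yes


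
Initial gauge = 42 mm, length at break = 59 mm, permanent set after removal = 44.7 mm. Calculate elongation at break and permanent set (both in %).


Elongation at break = 40.5%
Permanent set = 6.4%

Elongation at break = (59 - 42) / 42 x 100 = 40.5%
Permanent set = (44.7 - 42) / 42 x 100 = 6.4%


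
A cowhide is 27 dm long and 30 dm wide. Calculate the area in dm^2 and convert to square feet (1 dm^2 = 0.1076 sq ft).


810 dm^2
87.16 sq ft

Area = 27 x 30 = 810 dm^2
Conversion: 810 x 0.1076 = 87.16 sq ft


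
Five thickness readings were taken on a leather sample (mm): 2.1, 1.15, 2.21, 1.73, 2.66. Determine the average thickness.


Sum = 2.1 + 1.15 + 2.21 + 1.73 + 2.66 = 9.85
Average = 9.85 / 5 = 1.97 mm


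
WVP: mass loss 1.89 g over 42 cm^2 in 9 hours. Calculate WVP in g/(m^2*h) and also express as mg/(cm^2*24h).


WVP = 50.00 g/(m^2*h)
Daily rate = 120.00 mg/(cm^2*24h)

WVP = 1.89 / (42 x 9) x 10000 = 50.00 g/(m^2*h)
Mass loss in mg = 1.89 x 1000 = 1890 mg
Per cm^2 per 24h in mg: 1890 x 24 / (42 x 9) = 45360 / 378 = 120.00 mg/(cm^2*24h)


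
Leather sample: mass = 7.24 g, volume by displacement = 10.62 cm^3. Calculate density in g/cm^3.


0.682 g/cm^3

Density = mass / volume
Density = 7.24 / 10.62 = 0.682 g/cm^3


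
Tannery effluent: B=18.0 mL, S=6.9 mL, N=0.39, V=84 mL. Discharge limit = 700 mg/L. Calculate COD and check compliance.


COD = 412.3 mg/L
Compliant: Yes


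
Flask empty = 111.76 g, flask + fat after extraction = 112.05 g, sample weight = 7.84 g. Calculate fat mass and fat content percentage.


Fat mass = 0.29 g
Fat content = 3.7%

Fat mass = 112.05 - 111.76 = 0.29 g
Fat% = 0.29 / 7.84 x 100 = 3.7%


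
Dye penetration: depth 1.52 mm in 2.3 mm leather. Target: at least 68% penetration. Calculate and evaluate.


Penetration = 66.1%
Meets target: No

Penetration = 1.52 / 2.3 x 100 = 66.1%
Target: 68%
Meets target: No


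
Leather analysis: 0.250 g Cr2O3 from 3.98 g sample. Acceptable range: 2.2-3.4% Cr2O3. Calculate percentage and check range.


Cr2O3 = 6.28%
Within range: No


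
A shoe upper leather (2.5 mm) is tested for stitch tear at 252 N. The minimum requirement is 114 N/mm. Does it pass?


STS = 100.8 N/mm
Passes: No

STS = 252 / 2.5 = 100.8 N/mm
Minimum required: 114 N/mm
Passes: No


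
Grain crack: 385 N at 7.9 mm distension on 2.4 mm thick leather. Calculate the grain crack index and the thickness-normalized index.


Crack index = 48.7 N/mm
Normalized index = 20.3 N/mm per mm


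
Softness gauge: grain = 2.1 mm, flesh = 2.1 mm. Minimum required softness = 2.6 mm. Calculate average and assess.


Average softness = 2.10 mm
Meets requirement: No

Average = (2.1 + 2.1) / 2 = 2.10 mm
Minimum = 2.6 mm
Meets requirement: No


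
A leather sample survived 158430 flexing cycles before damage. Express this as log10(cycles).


5.20

log10(158430) = 5.20


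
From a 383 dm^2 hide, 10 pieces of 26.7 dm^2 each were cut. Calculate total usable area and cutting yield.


Usable area = 267.0 dm^2
Yield = 69.7%


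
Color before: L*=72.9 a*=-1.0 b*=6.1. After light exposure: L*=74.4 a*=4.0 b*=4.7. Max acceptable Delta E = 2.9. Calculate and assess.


dL = 1.5, da = 5.0, db = -1.4
dE = sqrt((1.5)^2 + (5.0)^2 + (-1.4)^2) = 5.40
Max = 2.9
Passes: No


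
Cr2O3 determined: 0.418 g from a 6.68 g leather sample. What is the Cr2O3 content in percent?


Cr2O3% = 0.418 / 6.68 x 100
Cr2O3% = 6.26%


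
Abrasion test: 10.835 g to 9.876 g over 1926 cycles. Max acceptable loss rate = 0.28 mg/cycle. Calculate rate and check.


Rate = 0.498 mg/cycle
Passes: No


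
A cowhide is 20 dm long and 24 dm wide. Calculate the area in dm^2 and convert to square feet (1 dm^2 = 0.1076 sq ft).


480 dm^2
51.65 sq ft


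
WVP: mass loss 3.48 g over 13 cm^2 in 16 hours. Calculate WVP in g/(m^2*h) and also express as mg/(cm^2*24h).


WVP = 3.48 / (13 x 16) x 10000 = 167.31 g/(m^2*h)
Mass loss in mg = 3.48 x 1000 = 3480 mg
Per cm^2 per 24h in mg: 3480 x 24 / (13 x 16) = 83520 / 208 = 401.54 mg/(cm^2*24h)


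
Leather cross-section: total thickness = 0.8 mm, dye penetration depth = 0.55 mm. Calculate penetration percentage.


68.8%

Penetration% = 0.55 / 0.8 x 100
Penetration = 68.8%


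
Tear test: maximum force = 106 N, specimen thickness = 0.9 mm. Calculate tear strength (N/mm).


Tear strength = force / thickness
Tear = 106 / 0.9 = 117.8 N/mm


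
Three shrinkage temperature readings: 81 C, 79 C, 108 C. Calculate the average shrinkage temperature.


89.3 C

Average = (81 + 79 + 108) / 3
Average = 268 / 3 = 89.3 C


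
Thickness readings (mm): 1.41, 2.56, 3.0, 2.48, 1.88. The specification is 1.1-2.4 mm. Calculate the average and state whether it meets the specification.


Sum = 11.33
Average = 11.33 / 5 = 2.27 mm
Specification range: 1.1 to 2.4 mm
Within spec: Yes


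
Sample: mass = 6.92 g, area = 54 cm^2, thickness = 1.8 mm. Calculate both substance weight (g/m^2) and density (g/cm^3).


Substance weight = 1281.5 g/m^2
Density = 0.712 g/cm^3

SW = 6.92 / 54 x 10000 = 1281.5 g/m^2
Volume = 54 x 1.8 / 10 = 9.72 cm^3
Density = 6.92 / 9.72 = 0.712 g/cm^3


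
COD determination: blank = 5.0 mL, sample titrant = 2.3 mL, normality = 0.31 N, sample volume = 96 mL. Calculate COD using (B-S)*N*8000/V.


COD = (5.0 - 2.3) x 0.31 x 8000 / 96
COD = 2.7 x 0.31 x 8000 / 96
COD = 69.8 mg/L


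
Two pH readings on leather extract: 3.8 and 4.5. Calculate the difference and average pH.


Difference = 0.7
Average pH = 4.15

Difference = |3.8 - 4.5| = 0.7
Average = (3.8 + 4.5) / 2 = 4.15


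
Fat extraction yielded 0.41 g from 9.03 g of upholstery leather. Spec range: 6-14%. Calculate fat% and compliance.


Fat content = 4.5%
Compliant: No

Fat% = 0.41 / 9.03 x 100 = 4.5%
Spec range: 6-14%
Compliant: No


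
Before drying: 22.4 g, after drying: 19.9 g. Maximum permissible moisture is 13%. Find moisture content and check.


Moisture content = 11.2%
Acceptable: Yes

MC = (22.4 - 19.9) / 22.4 x 100 = 11.2%
Maximum: 13%
Acceptable: Yes


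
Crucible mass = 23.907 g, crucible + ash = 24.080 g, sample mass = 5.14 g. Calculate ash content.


Ash mass = 0.173 g
Ash content = 3.37%


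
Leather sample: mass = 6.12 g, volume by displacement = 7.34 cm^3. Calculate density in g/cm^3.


0.834 g/cm^3

Density = mass / volume
Density = 6.12 / 7.34 = 0.834 g/cm^3


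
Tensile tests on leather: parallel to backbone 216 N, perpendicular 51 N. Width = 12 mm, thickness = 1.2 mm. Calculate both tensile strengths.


Parallel = 15.00 N/mm^2
Perpendicular = 3.54 N/mm^2

Area = 12 x 1.2 = 14.4 mm^2
TS (parallel) = 216 / 14.4 = 15.00 N/mm^2
TS (perpendicular) = 51 / 14.4 = 3.54 N/mm^2


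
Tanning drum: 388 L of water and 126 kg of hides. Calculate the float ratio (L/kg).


3.1

Float ratio = water / hide weight
Ratio = 388 / 126 = 3.1


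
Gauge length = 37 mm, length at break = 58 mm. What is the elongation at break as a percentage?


56.8%


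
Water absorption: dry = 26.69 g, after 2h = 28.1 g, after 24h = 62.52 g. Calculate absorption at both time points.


WA (2h) = (28.1 - 26.69) / 26.69 x 100 = 5.3%
WA (24h) = (62.52 - 26.69) / 26.69 x 100 = 134.2%


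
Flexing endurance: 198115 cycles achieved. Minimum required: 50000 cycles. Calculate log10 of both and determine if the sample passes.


log10(198115) = 5.30
log10(50000) = 4.70
Passes: Yes


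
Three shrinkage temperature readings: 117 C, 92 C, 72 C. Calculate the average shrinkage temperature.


Average = (117 + 92 + 72) / 3
Average = 281 / 3 = 93.7 C


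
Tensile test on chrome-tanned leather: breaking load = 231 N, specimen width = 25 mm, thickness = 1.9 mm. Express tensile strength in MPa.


Cross-section = 25 x 1.9 = 47.5 mm^2
TS = 231 / 47.5 = 4.86 MPa
(1 N/mm^2 = 1 MPa)


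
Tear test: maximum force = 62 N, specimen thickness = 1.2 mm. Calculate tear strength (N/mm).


Tear strength = force / thickness
Tear = 62 / 1.2 = 51.7 N/mm


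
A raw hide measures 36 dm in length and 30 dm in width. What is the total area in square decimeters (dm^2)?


1080 dm^2

Area = length x width
Area = 36 x 30 = 1080 dm^2


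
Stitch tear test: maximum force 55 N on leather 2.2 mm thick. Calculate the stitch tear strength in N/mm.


Stitch tear strength = force / thickness
STS = 55 / 2.2 = 25.0 N/mm


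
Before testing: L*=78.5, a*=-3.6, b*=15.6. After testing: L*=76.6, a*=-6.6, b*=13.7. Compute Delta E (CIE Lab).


Delta E = 4.03


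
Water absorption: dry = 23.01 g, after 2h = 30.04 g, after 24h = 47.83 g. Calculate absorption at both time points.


2h absorption = 30.6%
24h absorption = 107.9%

WA (2h) = (30.04 - 23.01) / 23.01 x 100 = 30.6%
WA (24h) = (47.83 - 23.01) / 23.01 x 100 = 107.9%


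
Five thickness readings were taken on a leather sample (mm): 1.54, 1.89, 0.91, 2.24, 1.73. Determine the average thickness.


Sum = 1.54 + 1.89 + 0.91 + 2.24 + 1.73 = 8.31
Average = 8.31 / 5 = 1.66 mm


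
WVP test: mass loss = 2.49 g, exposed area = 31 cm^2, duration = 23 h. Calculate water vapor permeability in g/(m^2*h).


34.92 g/(m^2*h)


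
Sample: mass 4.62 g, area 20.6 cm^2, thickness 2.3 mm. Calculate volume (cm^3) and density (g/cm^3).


Thickness in cm = 2.3 / 10 = 0.23 cm
Volume = 20.6 x 0.23 = 4.738 cm^3
Density = 4.62 / 4.738 = 0.975 g/cm^3


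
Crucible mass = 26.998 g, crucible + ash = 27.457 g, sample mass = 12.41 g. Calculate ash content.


Ash mass = 0.459 g
Ash content = 3.70%

Ash mass = 27.457 - 26.998 = 0.459 g
Ash% = 0.459 / 12.41 x 100 = 3.70%


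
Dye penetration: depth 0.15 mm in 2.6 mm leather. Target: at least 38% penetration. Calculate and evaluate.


Penetration = 0.15 / 2.6 x 100 = 5.8%
Target: 38%
Meets target: No


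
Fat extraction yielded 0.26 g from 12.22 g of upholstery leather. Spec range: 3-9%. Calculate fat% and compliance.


Fat% = 0.26 / 12.22 x 100 = 2.1%
Spec range: 3-9%
Compliant: No


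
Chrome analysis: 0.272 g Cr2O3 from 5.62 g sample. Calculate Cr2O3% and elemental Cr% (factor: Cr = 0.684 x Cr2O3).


Cr2O3 = 4.84%
Cr = 3.31%


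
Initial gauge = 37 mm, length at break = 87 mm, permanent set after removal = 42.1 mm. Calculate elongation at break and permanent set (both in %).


Elongation at break = 135.1%
Permanent set = 13.8%

Elongation at break = (87 - 37) / 37 x 100 = 135.1%
Permanent set = (42.1 - 37) / 37 x 100 = 13.8%


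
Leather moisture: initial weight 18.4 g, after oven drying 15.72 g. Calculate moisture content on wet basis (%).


14.6%


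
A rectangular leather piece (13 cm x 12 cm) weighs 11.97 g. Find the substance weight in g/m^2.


Area = 13 x 12 = 156 cm^2
SW = 11.97 / 156 x 10000 = 767.3 g/m^2


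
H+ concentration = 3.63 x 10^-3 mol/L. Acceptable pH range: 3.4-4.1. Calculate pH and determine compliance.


pH = -log10(3.63 x 10^-3) = 2.44
Range: 3.4 to 4.1
Compliant: No


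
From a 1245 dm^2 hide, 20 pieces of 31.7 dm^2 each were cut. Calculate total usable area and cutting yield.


Total usable = 20 x 31.7 = 634.0 dm^2
Yield = 634.0 / 1245 x 100 = 50.9%
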